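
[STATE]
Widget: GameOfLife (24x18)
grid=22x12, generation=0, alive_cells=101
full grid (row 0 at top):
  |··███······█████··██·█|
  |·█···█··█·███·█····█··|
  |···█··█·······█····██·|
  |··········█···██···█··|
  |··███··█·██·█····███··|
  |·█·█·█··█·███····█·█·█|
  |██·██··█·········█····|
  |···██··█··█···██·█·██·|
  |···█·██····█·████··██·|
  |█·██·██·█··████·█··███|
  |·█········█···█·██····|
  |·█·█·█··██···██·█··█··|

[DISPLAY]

Gen: 0                  
··███······█████··██·█  
·█···█··█·███·█····█··  
···█··█·······█····██·  
··········█···██···█··  
··███··█·██·█····███··  
·█·█·█··█·███····█·█·█  
██·██··█·········█····  
···██··█··█···██·█·██·  
···█·██····█·████··██·  
█·██·██·█··████·█··███  
·█········█···█·██····  
·█·█·█··██···██·█··█··  
                        
                        
                        
                        
                        


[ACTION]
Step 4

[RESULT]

Gen: 4                  
···██·················  
·····█·····█·██·······  
···███·····███··█·····  
···█·█··█····█··█·····  
·██······█·██···█·██·█  
█····██·██··█···███·█·  
█··███···███····███···  
······█··█·█······█···  
·····█····██···█···█··  
█··███·······█······█·  
█··███······█·█·····█·  
·██···████··█···█·····  
                        
                        
                        
                        
                        


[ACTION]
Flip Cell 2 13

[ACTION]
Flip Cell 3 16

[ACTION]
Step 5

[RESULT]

Gen: 9                  
·····█······██········  
····█·█···█··█········  
····█··████··█········  
···██·████···█·····█··  
··██·····█·········█·█  
·█·······█···██···█···  
··█·█·····██······█··█  
···█······█··██···█·█·  
··········████········  
········████··········  
···█·█··███···········  
···███················  
                        
                        
                        
                        
                        


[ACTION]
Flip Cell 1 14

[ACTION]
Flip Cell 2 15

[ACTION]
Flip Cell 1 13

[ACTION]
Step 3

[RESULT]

Gen: 12                 
·····█·██····█········  
····█··█·█····█·······  
···█··██····█·██······  
·██····█····█··█······  
·██····██·███·█····███  
·█··██·█···········███  
·█··█···██·█··█····█··  
··██····██·█··█·······  
·············██·······  
······················  
······················  
······················  
                        
                        
                        
                        
                        


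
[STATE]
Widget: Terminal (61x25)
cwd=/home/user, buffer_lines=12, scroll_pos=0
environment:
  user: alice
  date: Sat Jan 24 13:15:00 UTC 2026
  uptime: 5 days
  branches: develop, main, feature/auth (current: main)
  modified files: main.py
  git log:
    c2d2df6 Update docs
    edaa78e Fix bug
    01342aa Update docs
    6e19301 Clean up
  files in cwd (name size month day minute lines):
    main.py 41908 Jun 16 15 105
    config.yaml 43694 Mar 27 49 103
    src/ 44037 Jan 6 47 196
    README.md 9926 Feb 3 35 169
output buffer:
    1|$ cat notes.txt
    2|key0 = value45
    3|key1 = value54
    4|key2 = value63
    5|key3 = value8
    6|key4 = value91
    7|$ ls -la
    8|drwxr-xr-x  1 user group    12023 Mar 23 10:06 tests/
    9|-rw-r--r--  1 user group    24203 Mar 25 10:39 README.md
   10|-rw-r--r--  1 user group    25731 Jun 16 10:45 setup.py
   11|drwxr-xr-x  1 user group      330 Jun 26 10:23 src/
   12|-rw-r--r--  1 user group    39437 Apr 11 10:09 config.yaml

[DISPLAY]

$ cat notes.txt                                              
key0 = value45                                               
key1 = value54                                               
key2 = value63                                               
key3 = value8                                                
key4 = value91                                               
$ ls -la                                                     
drwxr-xr-x  1 user group    12023 Mar 23 10:06 tests/        
-rw-r--r--  1 user group    24203 Mar 25 10:39 README.md     
-rw-r--r--  1 user group    25731 Jun 16 10:45 setup.py      
drwxr-xr-x  1 user group      330 Jun 26 10:23 src/          
-rw-r--r--  1 user group    39437 Apr 11 10:09 config.yaml   
$ █                                                          
                                                             
                                                             
                                                             
                                                             
                                                             
                                                             
                                                             
                                                             
                                                             
                                                             
                                                             
                                                             


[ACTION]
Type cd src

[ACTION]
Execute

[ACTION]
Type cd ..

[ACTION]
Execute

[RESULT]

$ cat notes.txt                                              
key0 = value45                                               
key1 = value54                                               
key2 = value63                                               
key3 = value8                                                
key4 = value91                                               
$ ls -la                                                     
drwxr-xr-x  1 user group    12023 Mar 23 10:06 tests/        
-rw-r--r--  1 user group    24203 Mar 25 10:39 README.md     
-rw-r--r--  1 user group    25731 Jun 16 10:45 setup.py      
drwxr-xr-x  1 user group      330 Jun 26 10:23 src/          
-rw-r--r--  1 user group    39437 Apr 11 10:09 config.yaml   
$ cd src                                                     
                                                             
$ cd ..                                                      
                                                             
$ █                                                          
                                                             
                                                             
                                                             
                                                             
                                                             
                                                             
                                                             
                                                             


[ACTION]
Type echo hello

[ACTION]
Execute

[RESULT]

$ cat notes.txt                                              
key0 = value45                                               
key1 = value54                                               
key2 = value63                                               
key3 = value8                                                
key4 = value91                                               
$ ls -la                                                     
drwxr-xr-x  1 user group    12023 Mar 23 10:06 tests/        
-rw-r--r--  1 user group    24203 Mar 25 10:39 README.md     
-rw-r--r--  1 user group    25731 Jun 16 10:45 setup.py      
drwxr-xr-x  1 user group      330 Jun 26 10:23 src/          
-rw-r--r--  1 user group    39437 Apr 11 10:09 config.yaml   
$ cd src                                                     
                                                             
$ cd ..                                                      
                                                             
$ echo hello                                                 
hello                                                        
$ █                                                          
                                                             
                                                             
                                                             
                                                             
                                                             
                                                             


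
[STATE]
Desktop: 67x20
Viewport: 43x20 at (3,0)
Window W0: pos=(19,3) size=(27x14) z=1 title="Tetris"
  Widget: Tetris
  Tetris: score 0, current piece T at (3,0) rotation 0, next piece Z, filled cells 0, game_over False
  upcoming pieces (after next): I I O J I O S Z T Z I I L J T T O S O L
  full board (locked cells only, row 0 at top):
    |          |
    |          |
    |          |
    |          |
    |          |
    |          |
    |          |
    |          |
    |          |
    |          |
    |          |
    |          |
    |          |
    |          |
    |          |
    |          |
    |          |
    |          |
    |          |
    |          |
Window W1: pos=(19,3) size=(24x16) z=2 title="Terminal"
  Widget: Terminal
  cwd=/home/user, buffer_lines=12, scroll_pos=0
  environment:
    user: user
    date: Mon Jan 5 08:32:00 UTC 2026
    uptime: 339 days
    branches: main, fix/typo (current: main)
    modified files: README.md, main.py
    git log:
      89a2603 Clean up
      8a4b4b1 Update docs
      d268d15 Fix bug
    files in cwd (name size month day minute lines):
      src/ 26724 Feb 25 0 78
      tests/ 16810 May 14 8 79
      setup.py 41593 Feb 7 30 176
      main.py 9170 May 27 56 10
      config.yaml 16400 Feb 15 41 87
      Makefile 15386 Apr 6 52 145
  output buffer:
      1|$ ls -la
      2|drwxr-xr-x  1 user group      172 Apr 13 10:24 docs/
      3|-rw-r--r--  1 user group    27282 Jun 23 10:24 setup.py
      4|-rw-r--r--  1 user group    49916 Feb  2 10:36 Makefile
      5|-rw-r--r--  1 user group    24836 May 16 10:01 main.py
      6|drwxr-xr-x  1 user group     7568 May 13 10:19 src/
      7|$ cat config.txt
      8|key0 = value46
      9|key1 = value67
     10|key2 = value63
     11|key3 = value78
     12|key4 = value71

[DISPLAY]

                                           
                                           
                                           
                ┏━━━━━━━━━━━━━━━━━━━━━━┓━━┓
                ┃ Terminal             ┃  ┃
                ┠──────────────────────┨──┨
                ┃$ ls -la              ┃  ┃
                ┃drwxr-xr-x  1 user gro┃  ┃
                ┃-rw-r--r--  1 user gro┃  ┃
                ┃-rw-r--r--  1 user gro┃  ┃
                ┃-rw-r--r--  1 user gro┃  ┃
                ┃drwxr-xr-x  1 user gro┃  ┃
                ┃$ cat config.txt      ┃  ┃
                ┃key0 = value46        ┃  ┃
                ┃key1 = value67        ┃  ┃
                ┃key2 = value63        ┃  ┃
                ┃key3 = value78        ┃━━┛
                ┃key4 = value71        ┃   
                ┗━━━━━━━━━━━━━━━━━━━━━━┛   
                                           


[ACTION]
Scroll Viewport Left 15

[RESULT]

                                           
                                           
                                           
                   ┏━━━━━━━━━━━━━━━━━━━━━━┓
                   ┃ Terminal             ┃
                   ┠──────────────────────┨
                   ┃$ ls -la              ┃
                   ┃drwxr-xr-x  1 user gro┃
                   ┃-rw-r--r--  1 user gro┃
                   ┃-rw-r--r--  1 user gro┃
                   ┃-rw-r--r--  1 user gro┃
                   ┃drwxr-xr-x  1 user gro┃
                   ┃$ cat config.txt      ┃
                   ┃key0 = value46        ┃
                   ┃key1 = value67        ┃
                   ┃key2 = value63        ┃
                   ┃key3 = value78        ┃
                   ┃key4 = value71        ┃
                   ┗━━━━━━━━━━━━━━━━━━━━━━┛
                                           


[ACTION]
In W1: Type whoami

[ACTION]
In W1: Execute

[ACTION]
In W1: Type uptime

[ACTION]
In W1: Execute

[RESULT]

                                           
                                           
                                           
                   ┏━━━━━━━━━━━━━━━━━━━━━━┓
                   ┃ Terminal             ┃
                   ┠──────────────────────┨
                   ┃drwxr-xr-x  1 user gro┃
                   ┃$ cat config.txt      ┃
                   ┃key0 = value46        ┃
                   ┃key1 = value67        ┃
                   ┃key2 = value63        ┃
                   ┃key3 = value78        ┃
                   ┃key4 = value71        ┃
                   ┃$ whoami              ┃
                   ┃user                  ┃
                   ┃$ uptime              ┃
                   ┃ 10:00  up 339 days   ┃
                   ┃$ █                   ┃
                   ┗━━━━━━━━━━━━━━━━━━━━━━┛
                                           


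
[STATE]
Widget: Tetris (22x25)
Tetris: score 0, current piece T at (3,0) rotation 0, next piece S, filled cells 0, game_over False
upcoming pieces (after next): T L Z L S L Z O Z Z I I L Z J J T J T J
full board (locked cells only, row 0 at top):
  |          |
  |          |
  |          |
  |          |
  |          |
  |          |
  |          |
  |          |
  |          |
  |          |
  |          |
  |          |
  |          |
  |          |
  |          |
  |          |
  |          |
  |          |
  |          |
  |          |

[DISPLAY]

    ▒     │Next:      
   ▒▒▒    │ ░░        
          │░░         
          │           
          │           
          │           
          │Score:     
          │0          
          │           
          │           
          │           
          │           
          │           
          │           
          │           
          │           
          │           
          │           
          │           
          │           
          │           
          │           
          │           
          │           
          │           


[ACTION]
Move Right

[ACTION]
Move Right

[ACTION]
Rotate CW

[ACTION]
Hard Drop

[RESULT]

    ░░    │Next:      
   ░░     │ ▒         
          │▒▒▒        
          │           
          │           
          │           
          │Score:     
          │0          
          │           
          │           
          │           
          │           
          │           
          │           
          │           
          │           
          │           
     ▒    │           
     ▒▒   │           
     ▒    │           
          │           
          │           
          │           
          │           
          │           


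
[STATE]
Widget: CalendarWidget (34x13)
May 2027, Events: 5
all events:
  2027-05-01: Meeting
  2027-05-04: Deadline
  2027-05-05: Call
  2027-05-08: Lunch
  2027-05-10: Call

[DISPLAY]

             May 2027             
Mo Tu We Th Fr Sa Su              
                1*  2             
 3  4*  5*  6  7  8*  9           
10* 11 12 13 14 15 16             
17 18 19 20 21 22 23              
24 25 26 27 28 29 30              
31                                
                                  
                                  
                                  
                                  
                                  


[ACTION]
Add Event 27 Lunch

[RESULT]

             May 2027             
Mo Tu We Th Fr Sa Su              
                1*  2             
 3  4*  5*  6  7  8*  9           
10* 11 12 13 14 15 16             
17 18 19 20 21 22 23              
24 25 26 27* 28 29 30             
31                                
                                  
                                  
                                  
                                  
                                  


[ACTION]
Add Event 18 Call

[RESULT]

             May 2027             
Mo Tu We Th Fr Sa Su              
                1*  2             
 3  4*  5*  6  7  8*  9           
10* 11 12 13 14 15 16             
17 18* 19 20 21 22 23             
24 25 26 27* 28 29 30             
31                                
                                  
                                  
                                  
                                  
                                  


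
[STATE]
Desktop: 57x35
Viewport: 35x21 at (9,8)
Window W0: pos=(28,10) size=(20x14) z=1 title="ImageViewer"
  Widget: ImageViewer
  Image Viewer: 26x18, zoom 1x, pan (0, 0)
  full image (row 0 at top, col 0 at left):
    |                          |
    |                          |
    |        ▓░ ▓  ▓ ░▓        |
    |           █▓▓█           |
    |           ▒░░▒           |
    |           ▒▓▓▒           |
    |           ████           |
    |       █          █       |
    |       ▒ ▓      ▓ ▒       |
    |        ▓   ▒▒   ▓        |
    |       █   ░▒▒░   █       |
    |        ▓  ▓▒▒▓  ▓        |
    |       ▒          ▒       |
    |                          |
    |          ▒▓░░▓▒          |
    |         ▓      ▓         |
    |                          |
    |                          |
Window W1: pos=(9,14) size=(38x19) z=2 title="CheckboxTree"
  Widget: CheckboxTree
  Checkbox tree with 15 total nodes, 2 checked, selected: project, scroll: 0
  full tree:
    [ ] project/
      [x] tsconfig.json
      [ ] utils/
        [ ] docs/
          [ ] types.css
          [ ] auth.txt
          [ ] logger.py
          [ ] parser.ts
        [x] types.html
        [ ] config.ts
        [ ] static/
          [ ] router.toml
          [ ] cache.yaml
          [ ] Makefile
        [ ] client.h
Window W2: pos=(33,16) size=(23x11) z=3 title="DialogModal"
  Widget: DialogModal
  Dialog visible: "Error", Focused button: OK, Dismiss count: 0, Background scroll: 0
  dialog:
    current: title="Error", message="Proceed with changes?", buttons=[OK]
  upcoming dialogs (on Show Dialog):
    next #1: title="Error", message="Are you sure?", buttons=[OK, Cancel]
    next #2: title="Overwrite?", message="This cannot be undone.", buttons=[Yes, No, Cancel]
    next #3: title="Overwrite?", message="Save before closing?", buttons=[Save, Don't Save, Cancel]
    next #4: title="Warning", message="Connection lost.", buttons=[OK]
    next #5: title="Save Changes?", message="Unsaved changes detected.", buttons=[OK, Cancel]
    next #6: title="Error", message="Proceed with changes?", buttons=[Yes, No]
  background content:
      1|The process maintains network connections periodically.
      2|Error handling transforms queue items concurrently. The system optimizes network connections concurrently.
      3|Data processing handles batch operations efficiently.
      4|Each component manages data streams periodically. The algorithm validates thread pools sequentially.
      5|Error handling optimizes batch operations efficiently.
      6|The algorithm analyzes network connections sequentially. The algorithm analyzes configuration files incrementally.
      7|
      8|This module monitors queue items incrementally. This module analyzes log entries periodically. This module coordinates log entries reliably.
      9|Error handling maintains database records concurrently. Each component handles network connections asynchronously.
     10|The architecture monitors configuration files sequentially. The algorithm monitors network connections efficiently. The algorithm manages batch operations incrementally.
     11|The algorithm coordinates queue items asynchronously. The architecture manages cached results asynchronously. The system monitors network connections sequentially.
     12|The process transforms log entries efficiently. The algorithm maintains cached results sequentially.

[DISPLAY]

                                   
                                   
                   ┏━━━━━━━━━━━━━━━
                   ┃ ImageViewer   
                   ┠───────────────
                   ┃               
┏━━━━━━━━━━━━━━━━━━━━━━━━━━━━━━━━━━
┃ CheckboxTree                     
┠───────────────────────┏━━━━━━━━━━
┃>[-] project/          ┃ DialogMod
┃   [x] tsconfig.json   ┠──────────
┃   [-] utils/          ┃The proces
┃     [ ] docs/         ┃Er┌───────
┃       [ ] types.css   ┃Da│     Er
┃       [ ] auth.txt    ┃Ea│Proceed
┃       [ ] logger.py   ┃Er│      [
┃       [ ] parser.ts   ┃Th└───────
┃     [x] types.html    ┃          
┃     [ ] config.ts     ┗━━━━━━━━━━
┃     [ ] static/                  
┃       [ ] router.toml            


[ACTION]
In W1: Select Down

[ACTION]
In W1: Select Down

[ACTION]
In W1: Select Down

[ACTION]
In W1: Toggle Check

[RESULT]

                                   
                                   
                   ┏━━━━━━━━━━━━━━━
                   ┃ ImageViewer   
                   ┠───────────────
                   ┃               
┏━━━━━━━━━━━━━━━━━━━━━━━━━━━━━━━━━━
┃ CheckboxTree                     
┠───────────────────────┏━━━━━━━━━━
┃ [-] project/          ┃ DialogMod
┃   [x] tsconfig.json   ┠──────────
┃   [-] utils/          ┃The proces
┃>    [x] docs/         ┃Er┌───────
┃       [x] types.css   ┃Da│     Er
┃       [x] auth.txt    ┃Ea│Proceed
┃       [x] logger.py   ┃Er│      [
┃       [x] parser.ts   ┃Th└───────
┃     [x] types.html    ┃          
┃     [ ] config.ts     ┗━━━━━━━━━━
┃     [ ] static/                  
┃       [ ] router.toml            


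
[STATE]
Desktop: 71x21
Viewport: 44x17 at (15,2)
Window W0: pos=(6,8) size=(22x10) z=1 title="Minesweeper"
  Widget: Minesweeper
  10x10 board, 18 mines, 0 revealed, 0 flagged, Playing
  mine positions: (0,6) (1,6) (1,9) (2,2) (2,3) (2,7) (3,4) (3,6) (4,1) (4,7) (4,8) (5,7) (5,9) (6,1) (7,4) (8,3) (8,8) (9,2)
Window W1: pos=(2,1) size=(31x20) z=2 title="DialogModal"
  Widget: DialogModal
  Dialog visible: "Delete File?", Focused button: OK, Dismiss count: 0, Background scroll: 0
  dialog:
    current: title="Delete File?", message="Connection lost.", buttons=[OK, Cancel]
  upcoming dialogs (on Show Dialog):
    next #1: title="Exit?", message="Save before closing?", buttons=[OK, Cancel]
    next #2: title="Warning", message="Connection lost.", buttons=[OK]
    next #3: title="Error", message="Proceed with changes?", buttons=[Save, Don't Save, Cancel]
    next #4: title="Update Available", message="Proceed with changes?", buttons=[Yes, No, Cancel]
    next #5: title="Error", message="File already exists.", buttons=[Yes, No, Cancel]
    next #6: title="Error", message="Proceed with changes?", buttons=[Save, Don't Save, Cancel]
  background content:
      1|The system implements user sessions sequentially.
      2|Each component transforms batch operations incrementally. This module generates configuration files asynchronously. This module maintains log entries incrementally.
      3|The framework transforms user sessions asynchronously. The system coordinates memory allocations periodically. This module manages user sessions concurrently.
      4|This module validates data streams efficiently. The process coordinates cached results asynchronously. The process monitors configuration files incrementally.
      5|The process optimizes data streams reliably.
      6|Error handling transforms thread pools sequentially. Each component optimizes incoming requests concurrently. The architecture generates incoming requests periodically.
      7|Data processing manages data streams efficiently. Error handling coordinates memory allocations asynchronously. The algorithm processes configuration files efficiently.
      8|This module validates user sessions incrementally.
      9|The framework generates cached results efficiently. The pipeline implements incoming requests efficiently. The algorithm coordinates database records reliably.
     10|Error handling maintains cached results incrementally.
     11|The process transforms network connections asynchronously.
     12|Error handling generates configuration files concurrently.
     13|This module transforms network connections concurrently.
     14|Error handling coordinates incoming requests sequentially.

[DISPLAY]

                 ┃                          
─────────────────┨                          
mplements user se┃                          
nt transforms bat┃                          
k transforms user┃                          
validates data st┃                          
optimizes data st┃                          
───────────┐s thr┃                          
te File?   │data ┃                          
tion lost. │er se┃                          
 Cancel    │cache┃                          
───────────┘ cach┃                          
transforms networ┃                          
ng generates conf┃                          
transforms networ┃                          
ng coordinates in┃                          
                 ┃                          


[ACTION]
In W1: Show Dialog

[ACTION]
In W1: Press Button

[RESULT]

                 ┃                          
─────────────────┨                          
mplements user se┃                          
nt transforms bat┃                          
k transforms user┃                          
validates data st┃                          
optimizes data st┃                          
ng transforms thr┃                          
ing manages data ┃                          
validates user se┃                          
k generates cache┃                          
ng maintains cach┃                          
transforms networ┃                          
ng generates conf┃                          
transforms networ┃                          
ng coordinates in┃                          
                 ┃                          


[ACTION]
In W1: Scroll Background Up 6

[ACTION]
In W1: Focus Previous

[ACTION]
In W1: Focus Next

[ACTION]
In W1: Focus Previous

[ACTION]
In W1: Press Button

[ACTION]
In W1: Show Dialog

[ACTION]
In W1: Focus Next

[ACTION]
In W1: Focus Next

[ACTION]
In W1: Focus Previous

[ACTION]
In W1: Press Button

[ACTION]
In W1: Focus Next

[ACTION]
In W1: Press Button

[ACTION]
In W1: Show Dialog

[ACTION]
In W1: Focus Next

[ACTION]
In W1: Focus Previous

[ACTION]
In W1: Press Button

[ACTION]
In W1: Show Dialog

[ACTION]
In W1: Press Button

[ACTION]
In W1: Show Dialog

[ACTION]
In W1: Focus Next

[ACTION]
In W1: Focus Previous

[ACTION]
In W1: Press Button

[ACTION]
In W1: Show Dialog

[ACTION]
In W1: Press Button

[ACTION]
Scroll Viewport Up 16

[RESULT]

                                            
━━━━━━━━━━━━━━━━━┓                          
                 ┃                          
─────────────────┨                          
mplements user se┃                          
nt transforms bat┃                          
k transforms user┃                          
validates data st┃                          
optimizes data st┃                          
ng transforms thr┃                          
ing manages data ┃                          
validates user se┃                          
k generates cache┃                          
ng maintains cach┃                          
transforms networ┃                          
ng generates conf┃                          
transforms networ┃                          


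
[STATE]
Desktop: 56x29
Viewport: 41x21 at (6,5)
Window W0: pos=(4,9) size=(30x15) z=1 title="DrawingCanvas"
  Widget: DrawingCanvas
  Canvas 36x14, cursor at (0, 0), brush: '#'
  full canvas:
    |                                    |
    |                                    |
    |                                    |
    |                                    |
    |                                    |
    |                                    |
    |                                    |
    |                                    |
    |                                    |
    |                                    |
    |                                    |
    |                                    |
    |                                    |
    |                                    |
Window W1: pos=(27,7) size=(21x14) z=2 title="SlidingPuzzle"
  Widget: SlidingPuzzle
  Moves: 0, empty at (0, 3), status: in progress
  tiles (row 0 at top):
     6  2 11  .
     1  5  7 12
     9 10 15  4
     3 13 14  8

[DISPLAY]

                                         
                                         
                     ┏━━━━━━━━━━━━━━━━━━━
                     ┃ SlidingPuzzle     
━━━━━━━━━━━━━━━━━━━━━┠───────────────────
DrawingCanvas        ┃┌────┬────┬────┬───
─────────────────────┃│  6 │  2 │ 11 │   
                     ┃├────┼────┼────┼───
                     ┃│  1 │  5 │  7 │ 12
                     ┃├────┼────┼────┼───
                     ┃│  9 │ 10 │ 15 │  4
                     ┃├────┼────┼────┼───
                     ┃│  3 │ 13 │ 14 │  8
                     ┃└────┴────┴────┴───
                     ┃Moves: 0           
                     ┗━━━━━━━━━━━━━━━━━━━
                           ┃             
                           ┃             
━━━━━━━━━━━━━━━━━━━━━━━━━━━┛             
                                         
                                         


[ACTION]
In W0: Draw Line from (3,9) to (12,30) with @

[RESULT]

                                         
                                         
                     ┏━━━━━━━━━━━━━━━━━━━
                     ┃ SlidingPuzzle     
━━━━━━━━━━━━━━━━━━━━━┠───────────────────
DrawingCanvas        ┃┌────┬────┬────┬───
─────────────────────┃│  6 │  2 │ 11 │   
                     ┃├────┼────┼────┼───
                     ┃│  1 │  5 │  7 │ 12
                     ┃├────┼────┼────┼───
        @@           ┃│  9 │ 10 │ 15 │  4
          @@         ┃├────┼────┼────┼───
            @@       ┃│  3 │ 13 │ 14 │  8
              @@@    ┃└────┴────┴────┴───
                 @@  ┃Moves: 0           
                   @@┗━━━━━━━━━━━━━━━━━━━
                     @@@   ┃             
                        @@ ┃             
━━━━━━━━━━━━━━━━━━━━━━━━━━━┛             
                                         
                                         


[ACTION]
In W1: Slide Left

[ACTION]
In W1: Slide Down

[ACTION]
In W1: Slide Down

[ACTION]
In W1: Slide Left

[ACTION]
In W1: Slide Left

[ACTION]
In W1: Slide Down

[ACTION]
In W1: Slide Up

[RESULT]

                                         
                                         
                     ┏━━━━━━━━━━━━━━━━━━━
                     ┃ SlidingPuzzle     
━━━━━━━━━━━━━━━━━━━━━┠───────────────────
DrawingCanvas        ┃┌────┬────┬────┬───
─────────────────────┃│  6 │  2 │ 11 │ 12
                     ┃├────┼────┼────┼───
                     ┃│  1 │  5 │  7 │   
                     ┃├────┼────┼────┼───
        @@           ┃│  9 │ 10 │ 15 │  4
          @@         ┃├────┼────┼────┼───
            @@       ┃│  3 │ 13 │ 14 │  8
              @@@    ┃└────┴────┴────┴───
                 @@  ┃Moves: 1           
                   @@┗━━━━━━━━━━━━━━━━━━━
                     @@@   ┃             
                        @@ ┃             
━━━━━━━━━━━━━━━━━━━━━━━━━━━┛             
                                         
                                         


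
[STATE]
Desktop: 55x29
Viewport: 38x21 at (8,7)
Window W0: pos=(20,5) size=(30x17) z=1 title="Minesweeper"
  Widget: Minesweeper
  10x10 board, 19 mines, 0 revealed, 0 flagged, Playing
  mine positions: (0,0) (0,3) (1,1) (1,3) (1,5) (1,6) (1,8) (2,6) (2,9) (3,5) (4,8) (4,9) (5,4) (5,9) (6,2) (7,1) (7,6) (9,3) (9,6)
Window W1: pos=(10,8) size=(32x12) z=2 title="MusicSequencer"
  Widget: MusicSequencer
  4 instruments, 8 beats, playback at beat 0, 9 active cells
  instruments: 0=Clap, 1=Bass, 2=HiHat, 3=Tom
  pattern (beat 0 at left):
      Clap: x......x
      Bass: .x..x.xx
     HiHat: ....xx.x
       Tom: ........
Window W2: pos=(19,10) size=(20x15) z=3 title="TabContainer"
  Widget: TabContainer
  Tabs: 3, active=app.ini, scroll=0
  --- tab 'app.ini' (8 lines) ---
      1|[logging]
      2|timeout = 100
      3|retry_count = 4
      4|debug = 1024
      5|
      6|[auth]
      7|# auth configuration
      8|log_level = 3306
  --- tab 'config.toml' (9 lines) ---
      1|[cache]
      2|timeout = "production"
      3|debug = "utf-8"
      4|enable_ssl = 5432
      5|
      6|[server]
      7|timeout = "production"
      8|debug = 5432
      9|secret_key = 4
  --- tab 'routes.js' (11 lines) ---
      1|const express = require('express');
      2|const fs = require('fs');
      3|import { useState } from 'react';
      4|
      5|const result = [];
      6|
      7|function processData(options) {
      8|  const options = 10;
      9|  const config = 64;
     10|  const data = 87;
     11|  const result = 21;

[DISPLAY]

            ┠─────────────────────────
  ┏━━━━━━━━━━━━━━━━━━━━━━━━━━━━━━┓    
  ┃ MusicSequencer               ┃    
  ┠────────┏━━━━━━━━━━━━━━━━━━┓──┨    
  ┃      ▼1┃ TabContainer     ┃  ┃    
  ┃  Clap█·┠──────────────────┨  ┃    
  ┃  Bass·█┃[app.ini]│ config.┃  ┃    
  ┃ HiHat··┃──────────────────┃  ┃    
  ┃   Tom··┃[logging]         ┃  ┃    
  ┃        ┃timeout = 100     ┃  ┃    
  ┃        ┃retry_count = 4   ┃  ┃    
  ┃        ┃debug = 1024      ┃  ┃    
  ┗━━━━━━━━┃                  ┃━━┛    
           ┃[auth]            ┃       
           ┃# auth configurati┃━━━━━━━
           ┃log_level = 3306  ┃       
           ┃                  ┃       
           ┗━━━━━━━━━━━━━━━━━━┛       
                                      
                                      
                                      


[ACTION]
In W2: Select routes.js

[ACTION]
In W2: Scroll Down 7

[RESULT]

            ┠─────────────────────────
  ┏━━━━━━━━━━━━━━━━━━━━━━━━━━━━━━┓    
  ┃ MusicSequencer               ┃    
  ┠────────┏━━━━━━━━━━━━━━━━━━┓──┨    
  ┃      ▼1┃ TabContainer     ┃  ┃    
  ┃  Clap█·┠──────────────────┨  ┃    
  ┃  Bass·█┃ app.ini │ config.┃  ┃    
  ┃ HiHat··┃──────────────────┃  ┃    
  ┃   Tom··┃  const options = ┃  ┃    
  ┃        ┃  const config = 6┃  ┃    
  ┃        ┃  const data = 87;┃  ┃    
  ┃        ┃  const result = 2┃  ┃    
  ┗━━━━━━━━┃                  ┃━━┛    
           ┃                  ┃       
           ┃                  ┃━━━━━━━
           ┃                  ┃       
           ┃                  ┃       
           ┗━━━━━━━━━━━━━━━━━━┛       
                                      
                                      
                                      


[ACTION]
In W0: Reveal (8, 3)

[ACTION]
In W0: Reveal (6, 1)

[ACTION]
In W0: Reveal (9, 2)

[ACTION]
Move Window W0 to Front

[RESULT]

            ┠─────────────────────────
  ┏━━━━━━━━━┃■■■■■■■■■■               
  ┃ MusicSeq┃■■■■■■■■■■               
  ┠────────┏┃■■■■■■■■■■               
  ┃      ▼1┃┃■■■■■■■■■■               
  ┃  Clap█·┠┃■■■■■■■■■■               
  ┃  Bass·█┃┃■■■■■■■■■■               
  ┃ HiHat··┃┃■2■■■■■■■■               
  ┃   Tom··┃┃■■■■■■■■■■               
  ┃        ┃┃■■■1■■■■■■               
  ┃        ┃┃■■1■■■■■■■               
  ┃        ┃┃                         
  ┗━━━━━━━━┃┃                         
           ┃┃                         
           ┃┗━━━━━━━━━━━━━━━━━━━━━━━━━
           ┃                  ┃       
           ┃                  ┃       
           ┗━━━━━━━━━━━━━━━━━━┛       
                                      
                                      
                                      
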